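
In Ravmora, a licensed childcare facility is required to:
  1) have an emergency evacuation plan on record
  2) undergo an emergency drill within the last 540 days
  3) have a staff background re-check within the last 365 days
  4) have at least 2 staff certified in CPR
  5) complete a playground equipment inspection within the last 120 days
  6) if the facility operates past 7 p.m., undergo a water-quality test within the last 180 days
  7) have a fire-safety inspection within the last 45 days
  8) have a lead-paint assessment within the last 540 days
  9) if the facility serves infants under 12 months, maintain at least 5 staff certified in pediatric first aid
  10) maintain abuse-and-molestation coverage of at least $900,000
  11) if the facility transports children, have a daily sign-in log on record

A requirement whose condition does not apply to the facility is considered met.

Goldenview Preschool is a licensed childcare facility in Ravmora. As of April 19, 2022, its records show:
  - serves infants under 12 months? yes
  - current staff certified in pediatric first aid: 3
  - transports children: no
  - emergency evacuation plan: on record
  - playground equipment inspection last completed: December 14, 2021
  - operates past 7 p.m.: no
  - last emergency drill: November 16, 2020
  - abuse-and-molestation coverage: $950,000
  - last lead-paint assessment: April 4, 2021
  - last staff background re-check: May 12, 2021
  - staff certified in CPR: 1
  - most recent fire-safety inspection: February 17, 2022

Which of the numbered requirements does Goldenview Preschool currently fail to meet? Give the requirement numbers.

1. emergency evacuation plan present → met
2. emergency drill 519 days ago vs limit 540 → met
3. staff background re-check 342 days ago vs limit 365 → met
4. staff certified in CPR 1 < 2 → not met
5. playground equipment inspection 126 days ago vs limit 120 → not met
6. condition 'operates past 7 p.m.' does not hold → requirement n/a → met
7. fire-safety inspection 61 days ago vs limit 45 → not met
8. lead-paint assessment 380 days ago vs limit 540 → met
9. condition 'serves infants under 12 months' holds; staff certified in pediatric first aid 3 < 5 → not met
10. abuse-and-molestation coverage $950,000 ≥ $900,000 → met
11. condition 'transports children' does not hold → requirement n/a → met
Not met: 4, 5, 7, 9

4, 5, 7, 9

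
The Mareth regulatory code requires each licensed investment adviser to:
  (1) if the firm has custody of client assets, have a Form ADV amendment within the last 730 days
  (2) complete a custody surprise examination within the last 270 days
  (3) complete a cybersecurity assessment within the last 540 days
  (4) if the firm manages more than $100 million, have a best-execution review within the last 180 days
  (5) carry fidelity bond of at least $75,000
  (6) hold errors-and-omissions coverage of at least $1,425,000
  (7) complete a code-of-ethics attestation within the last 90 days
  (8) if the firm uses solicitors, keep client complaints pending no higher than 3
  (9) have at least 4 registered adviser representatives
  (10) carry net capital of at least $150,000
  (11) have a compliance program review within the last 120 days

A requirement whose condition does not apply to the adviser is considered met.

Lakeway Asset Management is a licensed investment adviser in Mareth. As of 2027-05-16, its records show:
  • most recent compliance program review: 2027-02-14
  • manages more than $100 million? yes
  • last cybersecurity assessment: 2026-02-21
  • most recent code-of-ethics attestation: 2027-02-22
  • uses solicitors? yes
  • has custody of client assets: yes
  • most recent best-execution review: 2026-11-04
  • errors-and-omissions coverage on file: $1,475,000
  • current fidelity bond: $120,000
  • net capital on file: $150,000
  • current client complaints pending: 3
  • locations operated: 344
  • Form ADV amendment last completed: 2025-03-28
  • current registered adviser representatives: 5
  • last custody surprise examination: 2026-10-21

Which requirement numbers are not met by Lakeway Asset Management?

1. condition 'has custody of client assets' holds; Form ADV amendment 779 days ago vs limit 730 → not met
2. custody surprise examination 207 days ago vs limit 270 → met
3. cybersecurity assessment 449 days ago vs limit 540 → met
4. condition 'manages more than $100 million' holds; best-execution review 193 days ago vs limit 180 → not met
5. fidelity bond $120,000 ≥ $75,000 → met
6. errors-and-omissions coverage $1,475,000 ≥ $1,425,000 → met
7. code-of-ethics attestation 83 days ago vs limit 90 → met
8. condition 'uses solicitors' holds; client complaints pending 3 ≤ 3 → met
9. registered adviser representatives 5 ≥ 4 → met
10. net capital $150,000 ≥ $150,000 → met
11. compliance program review 91 days ago vs limit 120 → met
Not met: 1, 4

1, 4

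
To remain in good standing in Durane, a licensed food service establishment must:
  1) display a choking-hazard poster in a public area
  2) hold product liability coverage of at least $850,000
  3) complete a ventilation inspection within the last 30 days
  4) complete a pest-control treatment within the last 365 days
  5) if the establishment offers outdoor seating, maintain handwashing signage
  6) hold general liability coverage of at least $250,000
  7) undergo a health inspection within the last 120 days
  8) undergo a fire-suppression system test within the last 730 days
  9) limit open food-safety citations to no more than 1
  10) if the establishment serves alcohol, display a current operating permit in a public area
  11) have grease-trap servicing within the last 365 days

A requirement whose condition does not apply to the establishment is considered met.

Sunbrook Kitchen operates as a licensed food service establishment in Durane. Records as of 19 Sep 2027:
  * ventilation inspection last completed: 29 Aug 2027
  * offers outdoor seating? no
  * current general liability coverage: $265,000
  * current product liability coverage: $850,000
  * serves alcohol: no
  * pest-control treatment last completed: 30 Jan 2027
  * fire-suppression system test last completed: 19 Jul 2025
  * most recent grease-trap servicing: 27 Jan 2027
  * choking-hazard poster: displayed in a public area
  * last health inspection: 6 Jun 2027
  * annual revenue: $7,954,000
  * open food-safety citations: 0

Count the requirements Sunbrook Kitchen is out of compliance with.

1. choking-hazard poster present → met
2. product liability coverage $850,000 ≥ $850,000 → met
3. ventilation inspection 21 days ago vs limit 30 → met
4. pest-control treatment 232 days ago vs limit 365 → met
5. condition 'offers outdoor seating' does not hold → requirement n/a → met
6. general liability coverage $265,000 ≥ $250,000 → met
7. health inspection 105 days ago vs limit 120 → met
8. fire-suppression system test 792 days ago vs limit 730 → not met
9. open food-safety citations 0 ≤ 1 → met
10. condition 'serves alcohol' does not hold → requirement n/a → met
11. grease-trap servicing 235 days ago vs limit 365 → met
Not met: 1 of 11

1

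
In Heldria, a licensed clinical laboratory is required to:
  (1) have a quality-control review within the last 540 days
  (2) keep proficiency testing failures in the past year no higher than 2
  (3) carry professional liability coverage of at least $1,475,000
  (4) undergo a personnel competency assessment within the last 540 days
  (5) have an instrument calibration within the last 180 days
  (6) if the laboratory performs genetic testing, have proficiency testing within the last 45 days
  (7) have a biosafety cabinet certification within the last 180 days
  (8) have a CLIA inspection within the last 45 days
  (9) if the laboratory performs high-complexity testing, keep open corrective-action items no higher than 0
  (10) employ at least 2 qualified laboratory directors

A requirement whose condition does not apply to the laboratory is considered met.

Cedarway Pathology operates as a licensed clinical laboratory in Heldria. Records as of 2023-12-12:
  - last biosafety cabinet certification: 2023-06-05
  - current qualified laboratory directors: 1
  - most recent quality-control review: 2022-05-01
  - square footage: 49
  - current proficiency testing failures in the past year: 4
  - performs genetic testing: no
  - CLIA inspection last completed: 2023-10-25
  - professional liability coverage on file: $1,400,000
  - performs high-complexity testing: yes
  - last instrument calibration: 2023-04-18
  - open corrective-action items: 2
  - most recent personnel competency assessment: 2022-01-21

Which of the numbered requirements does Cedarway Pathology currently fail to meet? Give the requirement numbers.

1, 2, 3, 4, 5, 7, 8, 9, 10

1. quality-control review 590 days ago vs limit 540 → not met
2. proficiency testing failures in the past year 4 > 2 → not met
3. professional liability coverage $1,400,000 < $1,475,000 → not met
4. personnel competency assessment 690 days ago vs limit 540 → not met
5. instrument calibration 238 days ago vs limit 180 → not met
6. condition 'performs genetic testing' does not hold → requirement n/a → met
7. biosafety cabinet certification 190 days ago vs limit 180 → not met
8. CLIA inspection 48 days ago vs limit 45 → not met
9. condition 'performs high-complexity testing' holds; open corrective-action items 2 > 0 → not met
10. qualified laboratory directors 1 < 2 → not met
Not met: 1, 2, 3, 4, 5, 7, 8, 9, 10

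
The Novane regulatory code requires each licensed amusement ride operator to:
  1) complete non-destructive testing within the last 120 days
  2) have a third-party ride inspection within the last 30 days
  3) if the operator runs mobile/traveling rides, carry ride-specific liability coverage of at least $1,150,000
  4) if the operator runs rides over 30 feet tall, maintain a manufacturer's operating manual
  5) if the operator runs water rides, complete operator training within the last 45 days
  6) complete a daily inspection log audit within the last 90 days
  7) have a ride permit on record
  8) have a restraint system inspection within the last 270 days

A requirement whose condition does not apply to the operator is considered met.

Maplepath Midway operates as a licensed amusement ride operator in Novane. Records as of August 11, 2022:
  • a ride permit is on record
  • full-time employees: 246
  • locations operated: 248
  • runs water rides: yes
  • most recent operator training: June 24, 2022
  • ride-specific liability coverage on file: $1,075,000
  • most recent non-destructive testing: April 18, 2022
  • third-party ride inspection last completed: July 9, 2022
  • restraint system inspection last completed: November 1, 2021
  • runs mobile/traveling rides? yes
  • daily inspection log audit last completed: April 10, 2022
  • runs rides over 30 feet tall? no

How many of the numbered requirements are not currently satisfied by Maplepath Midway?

1. non-destructive testing 115 days ago vs limit 120 → met
2. third-party ride inspection 33 days ago vs limit 30 → not met
3. condition 'runs mobile/traveling rides' holds; ride-specific liability coverage $1,075,000 < $1,150,000 → not met
4. condition 'runs rides over 30 feet tall' does not hold → requirement n/a → met
5. condition 'runs water rides' holds; operator training 48 days ago vs limit 45 → not met
6. daily inspection log audit 123 days ago vs limit 90 → not met
7. ride permit present → met
8. restraint system inspection 283 days ago vs limit 270 → not met
Not met: 5 of 8

5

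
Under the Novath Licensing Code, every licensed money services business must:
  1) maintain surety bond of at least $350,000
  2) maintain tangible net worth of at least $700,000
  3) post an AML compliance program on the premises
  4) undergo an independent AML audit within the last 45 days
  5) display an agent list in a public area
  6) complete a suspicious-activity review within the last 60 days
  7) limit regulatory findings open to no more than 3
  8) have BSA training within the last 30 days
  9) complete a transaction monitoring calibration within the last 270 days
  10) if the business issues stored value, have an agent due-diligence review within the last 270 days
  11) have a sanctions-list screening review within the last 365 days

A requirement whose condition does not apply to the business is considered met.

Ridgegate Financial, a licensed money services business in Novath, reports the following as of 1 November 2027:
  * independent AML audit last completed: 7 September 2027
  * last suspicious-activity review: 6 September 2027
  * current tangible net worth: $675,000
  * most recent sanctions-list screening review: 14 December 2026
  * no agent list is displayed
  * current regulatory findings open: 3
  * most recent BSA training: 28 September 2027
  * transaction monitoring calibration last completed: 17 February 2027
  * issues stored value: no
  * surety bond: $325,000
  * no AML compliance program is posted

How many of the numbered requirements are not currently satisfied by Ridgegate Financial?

6

1. surety bond $325,000 < $350,000 → not met
2. tangible net worth $675,000 < $700,000 → not met
3. AML compliance program absent → not met
4. independent AML audit 55 days ago vs limit 45 → not met
5. agent list absent → not met
6. suspicious-activity review 56 days ago vs limit 60 → met
7. regulatory findings open 3 ≤ 3 → met
8. BSA training 34 days ago vs limit 30 → not met
9. transaction monitoring calibration 257 days ago vs limit 270 → met
10. condition 'issues stored value' does not hold → requirement n/a → met
11. sanctions-list screening review 322 days ago vs limit 365 → met
Not met: 6 of 11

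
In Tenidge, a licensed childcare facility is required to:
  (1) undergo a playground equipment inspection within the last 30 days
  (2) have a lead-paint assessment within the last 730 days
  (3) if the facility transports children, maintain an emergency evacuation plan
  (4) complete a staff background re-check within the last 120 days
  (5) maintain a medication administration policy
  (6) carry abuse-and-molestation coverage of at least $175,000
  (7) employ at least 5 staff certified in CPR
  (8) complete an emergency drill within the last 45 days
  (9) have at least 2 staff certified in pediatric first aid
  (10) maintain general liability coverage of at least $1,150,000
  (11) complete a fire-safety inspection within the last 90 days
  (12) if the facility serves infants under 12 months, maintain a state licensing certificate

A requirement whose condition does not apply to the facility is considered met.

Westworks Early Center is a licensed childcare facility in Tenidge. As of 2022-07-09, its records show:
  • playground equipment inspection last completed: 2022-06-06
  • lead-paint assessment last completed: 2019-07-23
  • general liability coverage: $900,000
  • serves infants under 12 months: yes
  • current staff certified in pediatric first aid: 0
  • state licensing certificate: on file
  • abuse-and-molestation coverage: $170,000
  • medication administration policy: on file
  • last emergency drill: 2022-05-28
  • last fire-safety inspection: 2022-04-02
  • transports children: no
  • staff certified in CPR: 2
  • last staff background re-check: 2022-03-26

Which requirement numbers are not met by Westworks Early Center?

1. playground equipment inspection 33 days ago vs limit 30 → not met
2. lead-paint assessment 1082 days ago vs limit 730 → not met
3. condition 'transports children' does not hold → requirement n/a → met
4. staff background re-check 105 days ago vs limit 120 → met
5. medication administration policy present → met
6. abuse-and-molestation coverage $170,000 < $175,000 → not met
7. staff certified in CPR 2 < 5 → not met
8. emergency drill 42 days ago vs limit 45 → met
9. staff certified in pediatric first aid 0 < 2 → not met
10. general liability coverage $900,000 < $1,150,000 → not met
11. fire-safety inspection 98 days ago vs limit 90 → not met
12. condition 'serves infants under 12 months' holds; state licensing certificate present → met
Not met: 1, 2, 6, 7, 9, 10, 11

1, 2, 6, 7, 9, 10, 11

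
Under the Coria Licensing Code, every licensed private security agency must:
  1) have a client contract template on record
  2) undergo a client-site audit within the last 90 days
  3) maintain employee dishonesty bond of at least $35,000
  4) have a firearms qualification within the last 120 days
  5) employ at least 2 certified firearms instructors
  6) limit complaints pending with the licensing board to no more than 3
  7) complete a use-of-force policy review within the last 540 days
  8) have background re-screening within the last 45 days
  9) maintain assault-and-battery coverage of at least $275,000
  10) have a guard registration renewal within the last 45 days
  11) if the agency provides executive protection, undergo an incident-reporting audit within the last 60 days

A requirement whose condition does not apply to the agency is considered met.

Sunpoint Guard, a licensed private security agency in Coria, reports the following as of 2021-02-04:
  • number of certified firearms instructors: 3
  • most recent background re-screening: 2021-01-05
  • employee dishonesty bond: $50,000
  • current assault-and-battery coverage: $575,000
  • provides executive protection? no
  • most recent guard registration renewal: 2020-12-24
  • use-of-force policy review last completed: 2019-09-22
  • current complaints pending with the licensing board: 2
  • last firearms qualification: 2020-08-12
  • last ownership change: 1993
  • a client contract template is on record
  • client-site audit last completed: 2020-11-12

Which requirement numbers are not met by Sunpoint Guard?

4

1. client contract template present → met
2. client-site audit 84 days ago vs limit 90 → met
3. employee dishonesty bond $50,000 ≥ $35,000 → met
4. firearms qualification 176 days ago vs limit 120 → not met
5. certified firearms instructors 3 ≥ 2 → met
6. complaints pending with the licensing board 2 ≤ 3 → met
7. use-of-force policy review 501 days ago vs limit 540 → met
8. background re-screening 30 days ago vs limit 45 → met
9. assault-and-battery coverage $575,000 ≥ $275,000 → met
10. guard registration renewal 42 days ago vs limit 45 → met
11. condition 'provides executive protection' does not hold → requirement n/a → met
Not met: 4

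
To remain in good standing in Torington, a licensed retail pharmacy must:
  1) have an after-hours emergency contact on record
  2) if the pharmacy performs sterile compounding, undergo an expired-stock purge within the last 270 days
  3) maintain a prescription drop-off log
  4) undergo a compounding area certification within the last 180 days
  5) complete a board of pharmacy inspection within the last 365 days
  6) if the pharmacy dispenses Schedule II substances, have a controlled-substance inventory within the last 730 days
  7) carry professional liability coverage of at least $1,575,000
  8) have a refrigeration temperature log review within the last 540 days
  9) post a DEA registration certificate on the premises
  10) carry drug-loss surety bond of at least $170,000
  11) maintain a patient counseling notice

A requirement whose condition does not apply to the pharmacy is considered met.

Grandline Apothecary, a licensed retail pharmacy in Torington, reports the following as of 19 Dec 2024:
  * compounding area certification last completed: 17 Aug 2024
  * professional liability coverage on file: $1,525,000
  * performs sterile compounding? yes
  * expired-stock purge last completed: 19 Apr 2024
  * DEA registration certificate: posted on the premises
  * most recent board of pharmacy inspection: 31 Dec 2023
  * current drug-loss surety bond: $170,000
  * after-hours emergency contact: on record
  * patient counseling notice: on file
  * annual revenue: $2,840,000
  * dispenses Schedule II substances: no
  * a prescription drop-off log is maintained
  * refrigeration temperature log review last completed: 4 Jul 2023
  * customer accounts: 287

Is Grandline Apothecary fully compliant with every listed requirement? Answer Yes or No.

1. after-hours emergency contact present → met
2. condition 'performs sterile compounding' holds; expired-stock purge 244 days ago vs limit 270 → met
3. prescription drop-off log present → met
4. compounding area certification 124 days ago vs limit 180 → met
5. board of pharmacy inspection 354 days ago vs limit 365 → met
6. condition 'dispenses Schedule II substances' does not hold → requirement n/a → met
7. professional liability coverage $1,525,000 < $1,575,000 → not met
8. refrigeration temperature log review 534 days ago vs limit 540 → met
9. DEA registration certificate present → met
10. drug-loss surety bond $170,000 ≥ $170,000 → met
11. patient counseling notice present → met
Not met: 7

No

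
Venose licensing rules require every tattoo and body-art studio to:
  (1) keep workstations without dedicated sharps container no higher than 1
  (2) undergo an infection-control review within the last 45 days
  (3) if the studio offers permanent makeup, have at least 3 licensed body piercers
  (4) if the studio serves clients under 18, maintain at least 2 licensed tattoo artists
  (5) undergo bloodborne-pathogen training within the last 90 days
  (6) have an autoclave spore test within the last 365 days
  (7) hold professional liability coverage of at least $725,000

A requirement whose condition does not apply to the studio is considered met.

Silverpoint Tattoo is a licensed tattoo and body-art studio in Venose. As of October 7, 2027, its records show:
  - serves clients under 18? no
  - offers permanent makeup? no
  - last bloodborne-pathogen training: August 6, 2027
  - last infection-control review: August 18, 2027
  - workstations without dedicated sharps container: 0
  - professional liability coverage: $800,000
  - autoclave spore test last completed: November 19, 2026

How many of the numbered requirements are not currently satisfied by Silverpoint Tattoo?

1

1. workstations without dedicated sharps container 0 ≤ 1 → met
2. infection-control review 50 days ago vs limit 45 → not met
3. condition 'offers permanent makeup' does not hold → requirement n/a → met
4. condition 'serves clients under 18' does not hold → requirement n/a → met
5. bloodborne-pathogen training 62 days ago vs limit 90 → met
6. autoclave spore test 322 days ago vs limit 365 → met
7. professional liability coverage $800,000 ≥ $725,000 → met
Not met: 1 of 7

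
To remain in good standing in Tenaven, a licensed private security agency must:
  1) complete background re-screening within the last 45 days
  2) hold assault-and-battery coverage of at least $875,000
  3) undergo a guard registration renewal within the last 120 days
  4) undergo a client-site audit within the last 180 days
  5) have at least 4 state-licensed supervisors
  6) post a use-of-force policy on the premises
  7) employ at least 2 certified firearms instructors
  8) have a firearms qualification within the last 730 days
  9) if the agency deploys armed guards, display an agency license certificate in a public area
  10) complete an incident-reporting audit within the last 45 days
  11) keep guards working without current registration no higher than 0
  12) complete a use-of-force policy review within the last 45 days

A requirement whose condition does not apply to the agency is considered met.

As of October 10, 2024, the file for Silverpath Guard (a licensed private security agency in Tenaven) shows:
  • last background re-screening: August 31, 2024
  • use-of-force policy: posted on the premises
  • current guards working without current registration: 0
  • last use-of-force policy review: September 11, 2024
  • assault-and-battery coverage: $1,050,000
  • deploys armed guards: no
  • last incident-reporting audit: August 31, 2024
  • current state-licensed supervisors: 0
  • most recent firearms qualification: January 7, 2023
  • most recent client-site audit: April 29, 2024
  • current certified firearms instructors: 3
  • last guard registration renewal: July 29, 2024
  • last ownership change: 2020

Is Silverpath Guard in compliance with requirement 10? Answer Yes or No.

10. incident-reporting audit 40 days ago vs limit 45 → met

Yes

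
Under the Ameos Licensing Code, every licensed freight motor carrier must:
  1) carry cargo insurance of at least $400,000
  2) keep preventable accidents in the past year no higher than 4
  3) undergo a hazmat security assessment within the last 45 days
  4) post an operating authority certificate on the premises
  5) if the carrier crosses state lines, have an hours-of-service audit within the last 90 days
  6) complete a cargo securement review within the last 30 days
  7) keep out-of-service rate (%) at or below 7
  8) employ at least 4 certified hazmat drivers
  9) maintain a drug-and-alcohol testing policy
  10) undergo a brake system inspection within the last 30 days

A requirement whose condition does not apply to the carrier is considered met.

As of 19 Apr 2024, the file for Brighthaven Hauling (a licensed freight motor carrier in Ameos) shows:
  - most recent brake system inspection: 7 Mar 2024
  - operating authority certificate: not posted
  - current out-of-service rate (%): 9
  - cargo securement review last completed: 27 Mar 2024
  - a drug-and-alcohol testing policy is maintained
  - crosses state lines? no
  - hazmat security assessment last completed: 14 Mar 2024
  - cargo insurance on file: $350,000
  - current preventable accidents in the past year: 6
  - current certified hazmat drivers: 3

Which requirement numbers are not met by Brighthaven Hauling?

1. cargo insurance $350,000 < $400,000 → not met
2. preventable accidents in the past year 6 > 4 → not met
3. hazmat security assessment 36 days ago vs limit 45 → met
4. operating authority certificate absent → not met
5. condition 'crosses state lines' does not hold → requirement n/a → met
6. cargo securement review 23 days ago vs limit 30 → met
7. out-of-service rate (%) 9 > 7 → not met
8. certified hazmat drivers 3 < 4 → not met
9. drug-and-alcohol testing policy present → met
10. brake system inspection 43 days ago vs limit 30 → not met
Not met: 1, 2, 4, 7, 8, 10

1, 2, 4, 7, 8, 10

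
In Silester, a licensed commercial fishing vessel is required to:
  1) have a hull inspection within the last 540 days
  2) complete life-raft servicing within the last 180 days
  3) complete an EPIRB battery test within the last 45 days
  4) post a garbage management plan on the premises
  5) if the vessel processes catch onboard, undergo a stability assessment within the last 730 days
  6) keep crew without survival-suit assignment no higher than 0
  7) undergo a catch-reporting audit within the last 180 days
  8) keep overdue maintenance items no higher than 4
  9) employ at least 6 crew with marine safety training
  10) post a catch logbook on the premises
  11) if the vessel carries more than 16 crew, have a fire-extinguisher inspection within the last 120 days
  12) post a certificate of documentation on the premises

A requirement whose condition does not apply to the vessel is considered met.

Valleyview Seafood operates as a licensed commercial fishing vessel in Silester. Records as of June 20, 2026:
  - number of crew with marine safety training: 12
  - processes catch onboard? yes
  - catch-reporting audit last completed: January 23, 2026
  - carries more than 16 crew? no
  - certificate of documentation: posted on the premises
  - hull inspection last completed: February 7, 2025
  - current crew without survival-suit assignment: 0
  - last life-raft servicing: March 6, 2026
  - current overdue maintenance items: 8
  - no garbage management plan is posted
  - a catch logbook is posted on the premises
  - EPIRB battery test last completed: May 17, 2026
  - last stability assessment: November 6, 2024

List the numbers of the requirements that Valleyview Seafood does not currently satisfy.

4, 8

1. hull inspection 498 days ago vs limit 540 → met
2. life-raft servicing 106 days ago vs limit 180 → met
3. EPIRB battery test 34 days ago vs limit 45 → met
4. garbage management plan absent → not met
5. condition 'processes catch onboard' holds; stability assessment 591 days ago vs limit 730 → met
6. crew without survival-suit assignment 0 ≤ 0 → met
7. catch-reporting audit 148 days ago vs limit 180 → met
8. overdue maintenance items 8 > 4 → not met
9. crew with marine safety training 12 ≥ 6 → met
10. catch logbook present → met
11. condition 'carries more than 16 crew' does not hold → requirement n/a → met
12. certificate of documentation present → met
Not met: 4, 8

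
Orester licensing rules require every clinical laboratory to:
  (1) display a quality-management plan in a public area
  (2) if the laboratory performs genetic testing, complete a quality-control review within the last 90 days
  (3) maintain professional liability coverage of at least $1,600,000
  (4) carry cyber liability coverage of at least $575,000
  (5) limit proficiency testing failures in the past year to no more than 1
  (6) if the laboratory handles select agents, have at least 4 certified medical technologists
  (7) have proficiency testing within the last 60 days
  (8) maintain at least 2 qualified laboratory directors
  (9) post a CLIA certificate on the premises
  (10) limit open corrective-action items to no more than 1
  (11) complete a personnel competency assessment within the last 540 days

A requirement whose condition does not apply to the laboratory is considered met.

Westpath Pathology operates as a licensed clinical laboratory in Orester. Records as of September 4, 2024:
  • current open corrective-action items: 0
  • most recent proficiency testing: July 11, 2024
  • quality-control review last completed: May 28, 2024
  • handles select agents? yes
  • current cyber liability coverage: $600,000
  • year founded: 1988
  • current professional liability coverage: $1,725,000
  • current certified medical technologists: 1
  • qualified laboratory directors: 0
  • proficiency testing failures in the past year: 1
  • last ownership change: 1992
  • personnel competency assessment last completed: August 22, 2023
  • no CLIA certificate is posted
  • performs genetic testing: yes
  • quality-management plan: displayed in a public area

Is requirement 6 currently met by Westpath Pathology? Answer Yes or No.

No

6. condition 'handles select agents' holds; certified medical technologists 1 < 4 → not met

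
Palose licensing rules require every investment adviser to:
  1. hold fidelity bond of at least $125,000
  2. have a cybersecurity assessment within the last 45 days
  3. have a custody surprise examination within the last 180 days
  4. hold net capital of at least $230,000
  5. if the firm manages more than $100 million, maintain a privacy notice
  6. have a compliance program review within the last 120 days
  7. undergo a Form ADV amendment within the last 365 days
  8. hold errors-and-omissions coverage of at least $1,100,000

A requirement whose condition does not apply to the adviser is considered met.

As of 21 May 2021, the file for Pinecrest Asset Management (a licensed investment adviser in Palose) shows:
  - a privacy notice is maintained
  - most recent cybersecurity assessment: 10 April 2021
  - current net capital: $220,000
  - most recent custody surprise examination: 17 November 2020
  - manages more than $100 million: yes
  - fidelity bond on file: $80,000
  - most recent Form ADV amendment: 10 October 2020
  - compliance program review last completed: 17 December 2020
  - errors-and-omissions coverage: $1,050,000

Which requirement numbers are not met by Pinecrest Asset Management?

1, 3, 4, 6, 8

1. fidelity bond $80,000 < $125,000 → not met
2. cybersecurity assessment 41 days ago vs limit 45 → met
3. custody surprise examination 185 days ago vs limit 180 → not met
4. net capital $220,000 < $230,000 → not met
5. condition 'manages more than $100 million' holds; privacy notice present → met
6. compliance program review 155 days ago vs limit 120 → not met
7. Form ADV amendment 223 days ago vs limit 365 → met
8. errors-and-omissions coverage $1,050,000 < $1,100,000 → not met
Not met: 1, 3, 4, 6, 8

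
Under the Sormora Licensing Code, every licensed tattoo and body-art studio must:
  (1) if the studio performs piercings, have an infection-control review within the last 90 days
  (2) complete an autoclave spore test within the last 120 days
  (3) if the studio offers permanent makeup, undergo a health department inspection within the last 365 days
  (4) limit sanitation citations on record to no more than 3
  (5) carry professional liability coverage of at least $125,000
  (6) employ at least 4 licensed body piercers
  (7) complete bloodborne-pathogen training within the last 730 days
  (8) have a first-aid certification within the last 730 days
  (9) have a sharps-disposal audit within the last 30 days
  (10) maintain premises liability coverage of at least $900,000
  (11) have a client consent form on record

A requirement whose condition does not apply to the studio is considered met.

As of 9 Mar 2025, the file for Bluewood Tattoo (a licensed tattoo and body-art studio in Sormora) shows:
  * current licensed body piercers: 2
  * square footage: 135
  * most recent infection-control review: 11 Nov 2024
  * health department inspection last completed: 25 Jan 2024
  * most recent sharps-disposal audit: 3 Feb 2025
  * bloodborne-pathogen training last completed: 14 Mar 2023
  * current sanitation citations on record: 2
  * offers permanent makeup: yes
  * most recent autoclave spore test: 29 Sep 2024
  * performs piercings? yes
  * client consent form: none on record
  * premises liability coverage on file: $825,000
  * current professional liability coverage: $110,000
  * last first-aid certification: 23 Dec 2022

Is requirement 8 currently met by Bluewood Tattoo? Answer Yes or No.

No

8. first-aid certification 807 days ago vs limit 730 → not met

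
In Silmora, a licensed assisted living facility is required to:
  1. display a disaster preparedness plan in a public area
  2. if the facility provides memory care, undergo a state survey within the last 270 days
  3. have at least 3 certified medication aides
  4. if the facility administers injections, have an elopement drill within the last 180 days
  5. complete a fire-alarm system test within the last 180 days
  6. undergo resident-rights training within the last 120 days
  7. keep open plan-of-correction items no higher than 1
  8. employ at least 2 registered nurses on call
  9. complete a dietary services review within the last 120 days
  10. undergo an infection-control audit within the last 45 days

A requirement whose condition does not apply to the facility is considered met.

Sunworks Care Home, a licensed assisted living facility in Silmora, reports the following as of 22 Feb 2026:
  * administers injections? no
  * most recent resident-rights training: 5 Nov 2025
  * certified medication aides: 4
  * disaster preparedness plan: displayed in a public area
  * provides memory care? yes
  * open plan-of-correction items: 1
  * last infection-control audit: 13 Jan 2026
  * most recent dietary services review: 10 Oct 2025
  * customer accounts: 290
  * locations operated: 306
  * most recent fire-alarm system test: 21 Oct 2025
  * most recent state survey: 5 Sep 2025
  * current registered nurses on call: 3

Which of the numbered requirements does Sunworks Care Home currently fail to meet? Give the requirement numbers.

1. disaster preparedness plan present → met
2. condition 'provides memory care' holds; state survey 170 days ago vs limit 270 → met
3. certified medication aides 4 ≥ 3 → met
4. condition 'administers injections' does not hold → requirement n/a → met
5. fire-alarm system test 124 days ago vs limit 180 → met
6. resident-rights training 109 days ago vs limit 120 → met
7. open plan-of-correction items 1 ≤ 1 → met
8. registered nurses on call 3 ≥ 2 → met
9. dietary services review 135 days ago vs limit 120 → not met
10. infection-control audit 40 days ago vs limit 45 → met
Not met: 9

9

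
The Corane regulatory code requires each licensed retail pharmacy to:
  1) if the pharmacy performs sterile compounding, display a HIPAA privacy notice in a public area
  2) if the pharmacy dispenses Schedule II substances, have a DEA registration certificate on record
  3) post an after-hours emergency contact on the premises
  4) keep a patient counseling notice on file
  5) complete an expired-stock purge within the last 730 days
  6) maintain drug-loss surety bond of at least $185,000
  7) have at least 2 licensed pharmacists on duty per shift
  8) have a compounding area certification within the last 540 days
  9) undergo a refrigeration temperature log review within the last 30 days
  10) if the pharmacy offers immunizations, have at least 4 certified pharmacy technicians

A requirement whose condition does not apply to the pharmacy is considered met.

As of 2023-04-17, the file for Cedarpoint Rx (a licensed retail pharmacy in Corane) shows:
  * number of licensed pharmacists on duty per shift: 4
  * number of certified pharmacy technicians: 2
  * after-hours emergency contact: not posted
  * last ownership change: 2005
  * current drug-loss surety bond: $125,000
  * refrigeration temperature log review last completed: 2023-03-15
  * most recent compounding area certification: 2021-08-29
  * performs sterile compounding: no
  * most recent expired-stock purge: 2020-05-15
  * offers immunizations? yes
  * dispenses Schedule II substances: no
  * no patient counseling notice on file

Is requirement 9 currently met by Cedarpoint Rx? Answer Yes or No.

9. refrigeration temperature log review 33 days ago vs limit 30 → not met

No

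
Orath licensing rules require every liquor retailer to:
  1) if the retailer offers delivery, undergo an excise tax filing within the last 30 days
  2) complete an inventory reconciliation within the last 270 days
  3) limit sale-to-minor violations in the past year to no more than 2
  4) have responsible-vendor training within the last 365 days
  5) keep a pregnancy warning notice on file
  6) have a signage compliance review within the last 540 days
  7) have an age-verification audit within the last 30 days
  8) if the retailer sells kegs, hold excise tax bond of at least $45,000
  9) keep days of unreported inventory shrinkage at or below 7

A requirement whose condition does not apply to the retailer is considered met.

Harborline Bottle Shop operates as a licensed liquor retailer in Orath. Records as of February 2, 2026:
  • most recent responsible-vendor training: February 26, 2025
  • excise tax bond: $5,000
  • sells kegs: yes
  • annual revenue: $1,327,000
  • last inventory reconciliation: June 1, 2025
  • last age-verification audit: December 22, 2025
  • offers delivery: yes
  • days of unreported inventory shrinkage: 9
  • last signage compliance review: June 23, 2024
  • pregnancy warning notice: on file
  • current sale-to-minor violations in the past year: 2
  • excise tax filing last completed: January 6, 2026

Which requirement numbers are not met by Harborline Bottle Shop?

1. condition 'offers delivery' holds; excise tax filing 27 days ago vs limit 30 → met
2. inventory reconciliation 246 days ago vs limit 270 → met
3. sale-to-minor violations in the past year 2 ≤ 2 → met
4. responsible-vendor training 341 days ago vs limit 365 → met
5. pregnancy warning notice present → met
6. signage compliance review 589 days ago vs limit 540 → not met
7. age-verification audit 42 days ago vs limit 30 → not met
8. condition 'sells kegs' holds; excise tax bond $5,000 < $45,000 → not met
9. days of unreported inventory shrinkage 9 > 7 → not met
Not met: 6, 7, 8, 9

6, 7, 8, 9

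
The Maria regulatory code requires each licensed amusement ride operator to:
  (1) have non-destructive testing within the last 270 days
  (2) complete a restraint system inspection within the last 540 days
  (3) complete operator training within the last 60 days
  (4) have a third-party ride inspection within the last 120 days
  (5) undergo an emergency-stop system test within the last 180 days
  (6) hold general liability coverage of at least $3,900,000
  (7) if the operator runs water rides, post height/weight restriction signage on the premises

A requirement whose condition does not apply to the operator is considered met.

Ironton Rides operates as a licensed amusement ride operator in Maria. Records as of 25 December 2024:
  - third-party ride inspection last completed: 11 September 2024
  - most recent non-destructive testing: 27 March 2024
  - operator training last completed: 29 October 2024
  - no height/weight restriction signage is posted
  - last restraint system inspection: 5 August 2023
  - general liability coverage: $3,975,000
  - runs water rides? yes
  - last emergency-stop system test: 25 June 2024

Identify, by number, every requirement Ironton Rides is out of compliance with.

1, 5, 7

1. non-destructive testing 273 days ago vs limit 270 → not met
2. restraint system inspection 508 days ago vs limit 540 → met
3. operator training 57 days ago vs limit 60 → met
4. third-party ride inspection 105 days ago vs limit 120 → met
5. emergency-stop system test 183 days ago vs limit 180 → not met
6. general liability coverage $3,975,000 ≥ $3,900,000 → met
7. condition 'runs water rides' holds; height/weight restriction signage absent → not met
Not met: 1, 5, 7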